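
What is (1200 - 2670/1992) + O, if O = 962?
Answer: 717339/332 ≈ 2160.7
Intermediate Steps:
(1200 - 2670/1992) + O = (1200 - 2670/1992) + 962 = (1200 - 2670*1/1992) + 962 = (1200 - 445/332) + 962 = 397955/332 + 962 = 717339/332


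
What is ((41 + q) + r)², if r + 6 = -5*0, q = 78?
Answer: 12769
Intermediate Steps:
r = -6 (r = -6 - 5*0 = -6 + 0 = -6)
((41 + q) + r)² = ((41 + 78) - 6)² = (119 - 6)² = 113² = 12769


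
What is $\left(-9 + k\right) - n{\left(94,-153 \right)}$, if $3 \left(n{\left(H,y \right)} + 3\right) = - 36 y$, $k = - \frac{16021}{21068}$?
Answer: $- \frac{38823277}{21068} \approx -1842.8$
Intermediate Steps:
$k = - \frac{16021}{21068}$ ($k = \left(-16021\right) \frac{1}{21068} = - \frac{16021}{21068} \approx -0.76044$)
$n{\left(H,y \right)} = -3 - 12 y$ ($n{\left(H,y \right)} = -3 + \frac{\left(-36\right) y}{3} = -3 - 12 y$)
$\left(-9 + k\right) - n{\left(94,-153 \right)} = \left(-9 - \frac{16021}{21068}\right) - \left(-3 - -1836\right) = - \frac{205633}{21068} - \left(-3 + 1836\right) = - \frac{205633}{21068} - 1833 = - \frac{38823277}{21068}$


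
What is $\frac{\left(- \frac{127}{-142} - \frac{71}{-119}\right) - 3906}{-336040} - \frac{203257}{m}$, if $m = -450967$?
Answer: $\frac{1183929423523471}{2560772780590640} \approx 0.46233$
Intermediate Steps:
$\frac{\left(- \frac{127}{-142} - \frac{71}{-119}\right) - 3906}{-336040} - \frac{203257}{m} = \frac{\left(- \frac{127}{-142} - \frac{71}{-119}\right) - 3906}{-336040} - \frac{203257}{-450967} = \left(\left(\left(-127\right) \left(- \frac{1}{142}\right) - - \frac{71}{119}\right) - 3906\right) \left(- \frac{1}{336040}\right) - - \frac{203257}{450967} = \left(\left(\frac{127}{142} + \frac{71}{119}\right) - 3906\right) \left(- \frac{1}{336040}\right) + \frac{203257}{450967} = \left(\frac{25195}{16898} - 3906\right) \left(- \frac{1}{336040}\right) + \frac{203257}{450967} = \left(- \frac{65978393}{16898}\right) \left(- \frac{1}{336040}\right) + \frac{203257}{450967} = \frac{65978393}{5678403920} + \frac{203257}{450967} = \frac{1183929423523471}{2560772780590640}$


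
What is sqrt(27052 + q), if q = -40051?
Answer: I*sqrt(12999) ≈ 114.01*I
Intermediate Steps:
sqrt(27052 + q) = sqrt(27052 - 40051) = sqrt(-12999) = I*sqrt(12999)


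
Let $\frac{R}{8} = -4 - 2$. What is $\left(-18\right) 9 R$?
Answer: $7776$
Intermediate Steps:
$R = -48$ ($R = 8 \left(-4 - 2\right) = 8 \left(-6\right) = -48$)
$\left(-18\right) 9 R = \left(-18\right) 9 \left(-48\right) = \left(-162\right) \left(-48\right) = 7776$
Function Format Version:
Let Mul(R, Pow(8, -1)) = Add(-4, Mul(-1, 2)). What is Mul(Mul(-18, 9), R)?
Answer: 7776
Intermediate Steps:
R = -48 (R = Mul(8, Add(-4, Mul(-1, 2))) = Mul(8, Add(-4, -2)) = Mul(8, -6) = -48)
Mul(Mul(-18, 9), R) = Mul(Mul(-18, 9), -48) = Mul(-162, -48) = 7776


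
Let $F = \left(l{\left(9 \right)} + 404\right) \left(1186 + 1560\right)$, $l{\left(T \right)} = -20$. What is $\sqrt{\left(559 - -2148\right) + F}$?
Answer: $\sqrt{1057171} \approx 1028.2$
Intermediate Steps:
$F = 1054464$ ($F = \left(-20 + 404\right) \left(1186 + 1560\right) = 384 \cdot 2746 = 1054464$)
$\sqrt{\left(559 - -2148\right) + F} = \sqrt{\left(559 - -2148\right) + 1054464} = \sqrt{\left(559 + 2148\right) + 1054464} = \sqrt{2707 + 1054464} = \sqrt{1057171}$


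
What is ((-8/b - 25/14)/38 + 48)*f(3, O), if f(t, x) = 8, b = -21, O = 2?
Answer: 153098/399 ≈ 383.70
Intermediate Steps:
((-8/b - 25/14)/38 + 48)*f(3, O) = ((-8/(-21) - 25/14)/38 + 48)*8 = ((-8*(-1/21) - 25*1/14)*(1/38) + 48)*8 = ((8/21 - 25/14)*(1/38) + 48)*8 = (-59/42*1/38 + 48)*8 = (-59/1596 + 48)*8 = (76549/1596)*8 = 153098/399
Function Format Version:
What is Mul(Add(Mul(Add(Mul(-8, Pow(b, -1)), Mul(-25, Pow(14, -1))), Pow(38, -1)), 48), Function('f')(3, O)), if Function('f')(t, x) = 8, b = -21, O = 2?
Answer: Rational(153098, 399) ≈ 383.70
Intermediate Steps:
Mul(Add(Mul(Add(Mul(-8, Pow(b, -1)), Mul(-25, Pow(14, -1))), Pow(38, -1)), 48), Function('f')(3, O)) = Mul(Add(Mul(Add(Mul(-8, Pow(-21, -1)), Mul(-25, Pow(14, -1))), Pow(38, -1)), 48), 8) = Mul(Add(Mul(Add(Mul(-8, Rational(-1, 21)), Mul(-25, Rational(1, 14))), Rational(1, 38)), 48), 8) = Mul(Add(Mul(Add(Rational(8, 21), Rational(-25, 14)), Rational(1, 38)), 48), 8) = Mul(Add(Mul(Rational(-59, 42), Rational(1, 38)), 48), 8) = Mul(Add(Rational(-59, 1596), 48), 8) = Mul(Rational(76549, 1596), 8) = Rational(153098, 399)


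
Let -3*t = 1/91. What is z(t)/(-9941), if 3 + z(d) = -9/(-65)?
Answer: 186/646165 ≈ 0.00028785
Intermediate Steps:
t = -1/273 (t = -1/3/91 = -1/3*1/91 = -1/273 ≈ -0.0036630)
z(d) = -186/65 (z(d) = -3 - 9/(-65) = -3 - 9*(-1/65) = -3 + 9/65 = -186/65)
z(t)/(-9941) = -186/65/(-9941) = -186/65*(-1/9941) = 186/646165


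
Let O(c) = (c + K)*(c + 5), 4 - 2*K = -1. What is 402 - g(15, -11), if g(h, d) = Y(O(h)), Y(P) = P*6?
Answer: -1698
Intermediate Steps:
K = 5/2 (K = 2 - 1/2*(-1) = 2 + 1/2 = 5/2 ≈ 2.5000)
O(c) = (5 + c)*(5/2 + c) (O(c) = (c + 5/2)*(c + 5) = (5/2 + c)*(5 + c) = (5 + c)*(5/2 + c))
Y(P) = 6*P
g(h, d) = 75 + 6*h**2 + 45*h (g(h, d) = 6*(25/2 + h**2 + 15*h/2) = 75 + 6*h**2 + 45*h)
402 - g(15, -11) = 402 - (75 + 6*15**2 + 45*15) = 402 - (75 + 6*225 + 675) = 402 - (75 + 1350 + 675) = 402 - 1*2100 = 402 - 2100 = -1698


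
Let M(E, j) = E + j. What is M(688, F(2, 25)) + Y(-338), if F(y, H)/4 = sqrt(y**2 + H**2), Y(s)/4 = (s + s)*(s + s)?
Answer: 1828592 + 4*sqrt(629) ≈ 1.8287e+6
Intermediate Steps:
Y(s) = 16*s**2 (Y(s) = 4*((s + s)*(s + s)) = 4*((2*s)*(2*s)) = 4*(4*s**2) = 16*s**2)
F(y, H) = 4*sqrt(H**2 + y**2) (F(y, H) = 4*sqrt(y**2 + H**2) = 4*sqrt(H**2 + y**2))
M(688, F(2, 25)) + Y(-338) = (688 + 4*sqrt(25**2 + 2**2)) + 16*(-338)**2 = (688 + 4*sqrt(625 + 4)) + 16*114244 = (688 + 4*sqrt(629)) + 1827904 = 1828592 + 4*sqrt(629)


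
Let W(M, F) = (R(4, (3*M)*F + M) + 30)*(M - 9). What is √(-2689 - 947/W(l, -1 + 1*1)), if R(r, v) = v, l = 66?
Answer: I*√559175890/456 ≈ 51.857*I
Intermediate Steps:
W(M, F) = (-9 + M)*(30 + M + 3*F*M) (W(M, F) = (((3*M)*F + M) + 30)*(M - 9) = ((3*F*M + M) + 30)*(-9 + M) = ((M + 3*F*M) + 30)*(-9 + M) = (30 + M + 3*F*M)*(-9 + M) = (-9 + M)*(30 + M + 3*F*M))
√(-2689 - 947/W(l, -1 + 1*1)) = √(-2689 - 947/(-270 + 66² + 21*66 - 27*(-1 + 1*1)*66 + 3*(-1 + 1*1)*66²)) = √(-2689 - 947/(-270 + 4356 + 1386 - 27*(-1 + 1)*66 + 3*(-1 + 1)*4356)) = √(-2689 - 947/(-270 + 4356 + 1386 - 27*0*66 + 3*0*4356)) = √(-2689 - 947/(-270 + 4356 + 1386 + 0 + 0)) = √(-2689 - 947/5472) = √(-14715155/5472) = I*√559175890/456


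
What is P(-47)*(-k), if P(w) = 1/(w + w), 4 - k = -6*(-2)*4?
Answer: -22/47 ≈ -0.46809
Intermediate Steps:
k = -44 (k = 4 - (-6*(-2))*4 = 4 - 12*4 = 4 - 1*48 = 4 - 48 = -44)
P(w) = 1/(2*w)
P(-47)*(-k) = ((½)/(-47))*(-1*(-44)) = ((½)*(-1/47))*44 = -1/94*44 = -22/47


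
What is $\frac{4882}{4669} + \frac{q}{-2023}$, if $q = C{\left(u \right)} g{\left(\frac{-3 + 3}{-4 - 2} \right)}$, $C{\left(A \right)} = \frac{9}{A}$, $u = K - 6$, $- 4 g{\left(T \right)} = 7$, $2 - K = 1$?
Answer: $\frac{28175939}{26986820} \approx 1.0441$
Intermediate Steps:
$K = 1$ ($K = 2 - 1 = 1$)
$g{\left(T \right)} = - \frac{7}{4}$ ($g{\left(T \right)} = \left(- \frac{1}{4}\right) 7 = - \frac{7}{4}$)
$u = -5$ ($u = 1 - 6 = -5$)
$q = \frac{63}{20}$ ($q = \frac{9}{-5} \left(- \frac{7}{4}\right) = 9 \left(- \frac{1}{5}\right) \left(- \frac{7}{4}\right) = \left(- \frac{9}{5}\right) \left(- \frac{7}{4}\right) = \frac{63}{20} \approx 3.15$)
$\frac{4882}{4669} + \frac{q}{-2023} = \frac{4882}{4669} + \frac{63}{20 \left(-2023\right)} = 4882 \cdot \frac{1}{4669} + \frac{63}{20} \left(- \frac{1}{2023}\right) = \frac{4882}{4669} - \frac{9}{5780} = \frac{28175939}{26986820}$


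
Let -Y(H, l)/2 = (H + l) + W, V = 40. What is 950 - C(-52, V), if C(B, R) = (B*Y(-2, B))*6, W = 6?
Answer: 30902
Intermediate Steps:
Y(H, l) = -12 - 2*H - 2*l (Y(H, l) = -2*((H + l) + 6) = -2*(6 + H + l) = -12 - 2*H - 2*l)
C(B, R) = 6*B*(-8 - 2*B) (C(B, R) = (B*(-12 - 2*(-2) - 2*B))*6 = (B*(-12 + 4 - 2*B))*6 = (B*(-8 - 2*B))*6 = 6*B*(-8 - 2*B))
950 - C(-52, V) = 950 - (-12)*(-52)*(4 - 52) = 950 - (-12)*(-52)*(-48) = 950 - 1*(-29952) = 950 + 29952 = 30902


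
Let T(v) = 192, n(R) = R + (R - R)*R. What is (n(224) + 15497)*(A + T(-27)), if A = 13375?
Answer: 213286807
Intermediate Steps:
n(R) = R (n(R) = R + 0*R = R + 0 = R)
(n(224) + 15497)*(A + T(-27)) = (224 + 15497)*(13375 + 192) = 15721*13567 = 213286807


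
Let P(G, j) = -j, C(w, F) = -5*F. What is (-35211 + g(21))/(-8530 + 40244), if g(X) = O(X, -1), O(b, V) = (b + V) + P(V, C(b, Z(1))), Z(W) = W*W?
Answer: -17593/15857 ≈ -1.1095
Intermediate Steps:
Z(W) = W²
O(b, V) = 5 + V + b (O(b, V) = (b + V) - (-5)*1² = (V + b) - (-5) = (V + b) - 1*(-5) = (V + b) + 5 = 5 + V + b)
g(X) = 4 + X (g(X) = 5 - 1 + X = 4 + X)
(-35211 + g(21))/(-8530 + 40244) = (-35211 + (4 + 21))/(-8530 + 40244) = (-35211 + 25)/31714 = -35186*1/31714 = -17593/15857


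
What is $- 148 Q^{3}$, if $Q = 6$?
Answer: $-31968$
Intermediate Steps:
$- 148 Q^{3} = - 148 \cdot 6^{3} = \left(-148\right) 216 = -31968$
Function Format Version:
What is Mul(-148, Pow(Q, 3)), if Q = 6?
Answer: -31968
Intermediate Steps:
Mul(-148, Pow(Q, 3)) = Mul(-148, Pow(6, 3)) = Mul(-148, 216) = -31968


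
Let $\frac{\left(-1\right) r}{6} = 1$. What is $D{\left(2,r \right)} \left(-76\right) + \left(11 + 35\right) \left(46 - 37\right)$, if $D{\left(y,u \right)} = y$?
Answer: $262$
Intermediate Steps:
$r = -6$ ($r = \left(-6\right) 1 = -6$)
$D{\left(2,r \right)} \left(-76\right) + \left(11 + 35\right) \left(46 - 37\right) = 2 \left(-76\right) + \left(11 + 35\right) \left(46 - 37\right) = -152 + 46 \cdot 9 = -152 + 414 = 262$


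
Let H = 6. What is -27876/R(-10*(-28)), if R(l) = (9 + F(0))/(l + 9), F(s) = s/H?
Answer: -2685388/3 ≈ -8.9513e+5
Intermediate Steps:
F(s) = s/6
R(l) = 9/(9 + l) (R(l) = (9 + (⅙)*0)/(l + 9) = (9 + 0)/(9 + l) = 9/(9 + l))
-27876/R(-10*(-28)) = -27876/(9/(9 - 10*(-28))) = -27876/(9/(9 + 280)) = -27876/(9/289) = -27876/(9*(1/289)) = -27876/9/289 = -27876*289/9 = -2685388/3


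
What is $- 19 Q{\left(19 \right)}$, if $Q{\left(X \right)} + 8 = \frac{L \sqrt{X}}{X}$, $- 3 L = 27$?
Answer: $152 + 9 \sqrt{19} \approx 191.23$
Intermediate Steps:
$L = -9$ ($L = \left(- \frac{1}{3}\right) 27 = -9$)
$Q{\left(X \right)} = -8 - \frac{9}{\sqrt{X}}$ ($Q{\left(X \right)} = -8 + \frac{\left(-9\right) \sqrt{X}}{X} = -8 - \frac{9}{\sqrt{X}}$)
$- 19 Q{\left(19 \right)} = - 19 \left(-8 - \frac{9}{\sqrt{19}}\right) = - 19 \left(-8 - 9 \frac{\sqrt{19}}{19}\right) = - 19 \left(-8 - \frac{9 \sqrt{19}}{19}\right) = 152 + 9 \sqrt{19}$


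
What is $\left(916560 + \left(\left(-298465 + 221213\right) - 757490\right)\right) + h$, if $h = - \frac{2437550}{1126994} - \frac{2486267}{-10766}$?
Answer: $\frac{71106524777755}{866658386} \approx 82047.0$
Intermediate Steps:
$h = \frac{198268952007}{866658386}$ ($h = \left(-2437550\right) \frac{1}{1126994} - - \frac{355181}{1538} = - \frac{1218775}{563497} + \frac{355181}{1538} = \frac{198268952007}{866658386} \approx 228.77$)
$\left(916560 + \left(\left(-298465 + 221213\right) - 757490\right)\right) + h = \left(916560 + \left(\left(-298465 + 221213\right) - 757490\right)\right) + \frac{198268952007}{866658386} = \left(916560 - 834742\right) + \frac{198268952007}{866658386} = 81818 + \frac{198268952007}{866658386} = \frac{71106524777755}{866658386}$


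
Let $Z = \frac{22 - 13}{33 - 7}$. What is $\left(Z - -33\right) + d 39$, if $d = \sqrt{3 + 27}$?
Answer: $\frac{867}{26} + 39 \sqrt{30} \approx 246.96$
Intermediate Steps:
$d = \sqrt{30} \approx 5.4772$
$Z = \frac{9}{26} \approx 0.34615$
$\left(Z - -33\right) + d 39 = \left(\frac{9}{26} - -33\right) + \sqrt{30} \cdot 39 = \left(\frac{9}{26} + 33\right) + 39 \sqrt{30} = \frac{867}{26} + 39 \sqrt{30}$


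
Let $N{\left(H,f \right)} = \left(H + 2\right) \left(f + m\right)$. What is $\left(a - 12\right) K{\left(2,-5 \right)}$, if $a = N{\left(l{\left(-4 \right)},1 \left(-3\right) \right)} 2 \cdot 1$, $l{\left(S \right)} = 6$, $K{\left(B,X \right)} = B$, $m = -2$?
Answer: $-184$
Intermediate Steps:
$N{\left(H,f \right)} = \left(-2 + f\right) \left(2 + H\right)$ ($N{\left(H,f \right)} = \left(H + 2\right) \left(f - 2\right) = \left(2 + H\right) \left(-2 + f\right) = \left(-2 + f\right) \left(2 + H\right)$)
$a = -80$ ($a = \left(-4 - 12 + 2 \cdot 1 \left(-3\right) + 6 \cdot 1 \left(-3\right)\right) 2 \cdot 1 = \left(-4 - 12 + 2 \left(-3\right) + 6 \left(-3\right)\right) 2 \cdot 1 = \left(-4 - 12 - 6 - 18\right) 2 \cdot 1 = \left(-40\right) 2 \cdot 1 = \left(-80\right) 1 = -80$)
$\left(a - 12\right) K{\left(2,-5 \right)} = \left(-80 - 12\right) 2 = \left(-92\right) 2 = -184$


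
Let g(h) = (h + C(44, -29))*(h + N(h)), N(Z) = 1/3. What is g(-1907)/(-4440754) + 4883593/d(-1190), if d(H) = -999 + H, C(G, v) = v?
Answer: -2958397557193/1325565069 ≈ -2231.8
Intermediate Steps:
N(Z) = 1/3
g(h) = (-29 + h)*(1/3 + h) (g(h) = (h - 29)*(h + 1/3) = (-29 + h)*(1/3 + h))
g(-1907)/(-4440754) + 4883593/d(-1190) = (-29/3 + (-1907)**2 - 86/3*(-1907))/(-4440754) + 4883593/(-999 - 1190) = (-29/3 + 3636649 + 164002/3)*(-1/4440754) + 4883593/(-2189) = (11073920/3)*(-1/4440754) + 4883593*(-1/2189) = -5536960/6661131 - 443963/199 = -2958397557193/1325565069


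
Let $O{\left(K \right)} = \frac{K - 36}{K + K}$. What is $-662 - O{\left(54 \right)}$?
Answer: $- \frac{3973}{6} \approx -662.17$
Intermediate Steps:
$O{\left(K \right)} = \frac{-36 + K}{2 K}$
$-662 - O{\left(54 \right)} = -662 - \frac{-36 + 54}{2 \cdot 54} = -662 - \frac{1}{2} \cdot \frac{1}{54} \cdot 18 = -662 - \frac{1}{6} = - \frac{3973}{6}$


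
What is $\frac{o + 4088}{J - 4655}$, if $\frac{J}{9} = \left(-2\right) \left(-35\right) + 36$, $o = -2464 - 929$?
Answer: $- \frac{695}{3701} \approx -0.18779$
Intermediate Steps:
$o = -3393$
$J = 954$ ($J = 9 \left(\left(-2\right) \left(-35\right) + 36\right) = 9 \left(70 + 36\right) = 9 \cdot 106 = 954$)
$\frac{o + 4088}{J - 4655} = \frac{-3393 + 4088}{954 - 4655} = \frac{695}{-3701} = 695 \left(- \frac{1}{3701}\right) = - \frac{695}{3701}$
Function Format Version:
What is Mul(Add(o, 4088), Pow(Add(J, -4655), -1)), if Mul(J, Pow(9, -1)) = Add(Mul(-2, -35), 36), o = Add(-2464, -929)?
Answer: Rational(-695, 3701) ≈ -0.18779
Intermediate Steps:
o = -3393
J = 954 (J = Mul(9, Add(Mul(-2, -35), 36)) = Mul(9, Add(70, 36)) = Mul(9, 106) = 954)
Mul(Add(o, 4088), Pow(Add(J, -4655), -1)) = Mul(Add(-3393, 4088), Pow(Add(954, -4655), -1)) = Mul(695, Pow(-3701, -1)) = Mul(695, Rational(-1, 3701)) = Rational(-695, 3701)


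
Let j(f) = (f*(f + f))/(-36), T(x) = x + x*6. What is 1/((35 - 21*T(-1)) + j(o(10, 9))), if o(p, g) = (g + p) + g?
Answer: 9/1246 ≈ 0.0072231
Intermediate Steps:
o(p, g) = p + 2*g
T(x) = 7*x (T(x) = x + 6*x = 7*x)
j(f) = -f²/18 (j(f) = (f*(2*f))*(-1/36) = (2*f²)*(-1/36) = -f²/18)
1/((35 - 21*T(-1)) + j(o(10, 9))) = 1/((35 - 147*(-1)) - (10 + 2*9)²/18) = 1/((35 - 21*(-7)) - (10 + 18)²/18) = 1/((35 + 147) - 1/18*28²) = 1/(182 - 1/18*784) = 1/(182 - 392/9) = 1/(1246/9) = 9/1246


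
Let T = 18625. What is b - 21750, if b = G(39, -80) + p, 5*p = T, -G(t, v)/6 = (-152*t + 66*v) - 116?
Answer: 49919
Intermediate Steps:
G(t, v) = 696 - 396*v + 912*t (G(t, v) = -6*((-152*t + 66*v) - 116) = -6*(-116 - 152*t + 66*v) = 696 - 396*v + 912*t)
p = 3725 (p = (1/5)*18625 = 3725)
b = 71669 (b = (696 - 396*(-80) + 912*39) + 3725 = (696 + 31680 + 35568) + 3725 = 67944 + 3725 = 71669)
b - 21750 = 71669 - 21750 = 49919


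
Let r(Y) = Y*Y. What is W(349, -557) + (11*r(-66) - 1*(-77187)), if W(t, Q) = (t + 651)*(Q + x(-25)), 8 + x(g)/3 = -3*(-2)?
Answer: -437897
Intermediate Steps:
x(g) = -6 (x(g) = -24 + 3*(-3*(-2)) = -24 + 3*6 = -24 + 18 = -6)
W(t, Q) = (-6 + Q)*(651 + t) (W(t, Q) = (t + 651)*(Q - 6) = (651 + t)*(-6 + Q) = (-6 + Q)*(651 + t))
r(Y) = Y²
W(349, -557) + (11*r(-66) - 1*(-77187)) = (-3906 - 6*349 + 651*(-557) - 557*349) + (11*(-66)² - 1*(-77187)) = (-3906 - 2094 - 362607 - 194393) + (11*4356 + 77187) = -563000 + (47916 + 77187) = -563000 + 125103 = -437897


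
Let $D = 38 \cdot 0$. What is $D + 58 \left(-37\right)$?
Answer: $-2146$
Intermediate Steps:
$D = 0$
$D + 58 \left(-37\right) = 0 + 58 \left(-37\right) = 0 - 2146 = -2146$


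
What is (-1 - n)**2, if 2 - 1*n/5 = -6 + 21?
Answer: 4096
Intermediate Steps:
n = -65 (n = 10 - 5*(-6 + 21) = 10 - 5*15 = 10 - 75 = -65)
(-1 - n)**2 = (-1 - 1*(-65))**2 = (-1 + 65)**2 = 64**2 = 4096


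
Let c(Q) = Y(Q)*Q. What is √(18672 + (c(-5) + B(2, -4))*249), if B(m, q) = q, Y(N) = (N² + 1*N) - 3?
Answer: I*√3489 ≈ 59.068*I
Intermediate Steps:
Y(N) = -3 + N + N² (Y(N) = (N² + N) - 3 = (N + N²) - 3 = -3 + N + N²)
c(Q) = Q*(-3 + Q + Q²) (c(Q) = (-3 + Q + Q²)*Q = Q*(-3 + Q + Q²))
√(18672 + (c(-5) + B(2, -4))*249) = √(18672 + (-5*(-3 - 5 + (-5)²) - 4)*249) = √(18672 + (-5*(-3 - 5 + 25) - 4)*249) = √(18672 + (-5*17 - 4)*249) = √(18672 + (-85 - 4)*249) = √(18672 - 89*249) = √(18672 - 22161) = √(-3489) = I*√3489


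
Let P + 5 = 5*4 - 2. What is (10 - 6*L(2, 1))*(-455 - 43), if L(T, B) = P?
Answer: 33864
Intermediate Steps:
P = 13 (P = -5 + (5*4 - 2) = -5 + (20 - 2) = -5 + 18 = 13)
L(T, B) = 13
(10 - 6*L(2, 1))*(-455 - 43) = (10 - 6*13)*(-455 - 43) = (10 - 78)*(-498) = -68*(-498) = 33864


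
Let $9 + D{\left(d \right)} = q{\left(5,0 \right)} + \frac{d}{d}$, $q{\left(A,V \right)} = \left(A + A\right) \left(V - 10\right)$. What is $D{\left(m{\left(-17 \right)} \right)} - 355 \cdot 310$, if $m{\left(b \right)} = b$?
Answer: $-110158$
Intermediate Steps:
$q{\left(A,V \right)} = 2 A \left(-10 + V\right)$
$D{\left(d \right)} = -108$ ($D{\left(d \right)} = -9 + \left(2 \cdot 5 \left(-10 + 0\right) + \frac{d}{d}\right) = -9 + \left(2 \cdot 5 \left(-10\right) + 1\right) = -9 + \left(-100 + 1\right) = -9 - 99 = -108$)
$D{\left(m{\left(-17 \right)} \right)} - 355 \cdot 310 = -108 - 355 \cdot 310 = -108 - 110050 = -110158$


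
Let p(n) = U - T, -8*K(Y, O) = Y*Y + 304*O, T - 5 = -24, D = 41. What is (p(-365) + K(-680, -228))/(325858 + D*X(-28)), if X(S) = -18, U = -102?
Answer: -49219/325120 ≈ -0.15139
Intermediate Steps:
T = -19 (T = 5 - 24 = -19)
K(Y, O) = -38*O - Y²/8 (K(Y, O) = -(Y*Y + 304*O)/8 = -(Y² + 304*O)/8 = -38*O - Y²/8)
p(n) = -83 (p(n) = -102 - 1*(-19) = -102 + 19 = -83)
(p(-365) + K(-680, -228))/(325858 + D*X(-28)) = (-83 + (-38*(-228) - ⅛*(-680)²))/(325858 + 41*(-18)) = (-83 + (8664 - ⅛*462400))/(325858 - 738) = (-83 + (8664 - 57800))/325120 = (-83 - 49136)*(1/325120) = -49219*1/325120 = -49219/325120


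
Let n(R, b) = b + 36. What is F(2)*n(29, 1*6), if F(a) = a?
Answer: 84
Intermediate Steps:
n(R, b) = 36 + b
F(2)*n(29, 1*6) = 2*(36 + 1*6) = 2*(36 + 6) = 2*42 = 84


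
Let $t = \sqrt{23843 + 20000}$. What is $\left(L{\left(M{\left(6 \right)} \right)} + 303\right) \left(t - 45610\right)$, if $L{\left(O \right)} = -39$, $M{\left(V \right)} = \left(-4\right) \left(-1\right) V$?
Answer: $-12041040 + 264 \sqrt{43843} \approx -1.1986 \cdot 10^{7}$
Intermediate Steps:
$M{\left(V \right)} = 4 V$
$t = \sqrt{43843} \approx 209.39$
$\left(L{\left(M{\left(6 \right)} \right)} + 303\right) \left(t - 45610\right) = \left(-39 + 303\right) \left(\sqrt{43843} - 45610\right) = 264 \left(-45610 + \sqrt{43843}\right) = -12041040 + 264 \sqrt{43843}$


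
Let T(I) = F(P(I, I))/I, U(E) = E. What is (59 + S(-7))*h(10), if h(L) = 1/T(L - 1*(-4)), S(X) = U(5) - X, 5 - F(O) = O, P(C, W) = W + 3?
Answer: -497/6 ≈ -82.833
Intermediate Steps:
P(C, W) = 3 + W
F(O) = 5 - O
S(X) = 5 - X
T(I) = (2 - I)/I (T(I) = (5 - (3 + I))/I = (5 + (-3 - I))/I = (2 - I)/I)
h(L) = (4 + L)/(-2 - L) (h(L) = 1/((2 - (L - 1*(-4)))/(L - 1*(-4))) = 1/((2 - (L + 4))/(L + 4)) = 1/((2 - (4 + L))/(4 + L)) = 1/((2 + (-4 - L))/(4 + L)) = 1/((-2 - L)/(4 + L)) = (4 + L)/(-2 - L))
(59 + S(-7))*h(10) = (59 + (5 - 1*(-7)))*((-4 - 1*10)/(2 + 10)) = (59 + (5 + 7))*((-4 - 10)/12) = (59 + 12)*((1/12)*(-14)) = 71*(-7/6) = -497/6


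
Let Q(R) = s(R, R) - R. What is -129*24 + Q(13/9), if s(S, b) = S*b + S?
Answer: -250607/81 ≈ -3093.9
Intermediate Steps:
s(S, b) = S + S*b
Q(R) = -R + R*(1 + R) (Q(R) = R*(1 + R) - R = -R + R*(1 + R))
-129*24 + Q(13/9) = -129*24 + (13/9)**2 = -3096 + (13*(1/9))**2 = -3096 + (13/9)**2 = -3096 + 169/81 = -250607/81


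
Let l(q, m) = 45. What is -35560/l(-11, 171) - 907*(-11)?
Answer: 82681/9 ≈ 9186.8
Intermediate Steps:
-35560/l(-11, 171) - 907*(-11) = -35560/45 - 907*(-11) = -35560*1/45 - 1*(-9977) = -7112/9 + 9977 = 82681/9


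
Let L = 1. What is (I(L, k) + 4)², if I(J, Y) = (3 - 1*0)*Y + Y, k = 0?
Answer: 16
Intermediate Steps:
I(J, Y) = 4*Y (I(J, Y) = (3 + 0)*Y + Y = 3*Y + Y = 4*Y)
(I(L, k) + 4)² = (4*0 + 4)² = (0 + 4)² = 4² = 16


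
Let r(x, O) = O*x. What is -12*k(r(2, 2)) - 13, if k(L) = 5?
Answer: -73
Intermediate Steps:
-12*k(r(2, 2)) - 13 = -12*5 - 13 = -60 - 13 = -73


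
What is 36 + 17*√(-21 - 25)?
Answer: 36 + 17*I*√46 ≈ 36.0 + 115.3*I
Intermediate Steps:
36 + 17*√(-21 - 25) = 36 + 17*√(-46) = 36 + 17*(I*√46) = 36 + 17*I*√46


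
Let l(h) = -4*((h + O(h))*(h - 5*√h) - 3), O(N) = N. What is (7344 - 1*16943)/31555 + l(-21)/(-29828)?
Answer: -43842898/235305635 + 210*I*√21/7457 ≈ -0.18632 + 0.12905*I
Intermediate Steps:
l(h) = 12 - 8*h*(h - 5*√h) (l(h) = -4*((h + h)*(h - 5*√h) - 3) = -4*((2*h)*(h - 5*√h) - 3) = -4*(2*h*(h - 5*√h) - 3) = -4*(-3 + 2*h*(h - 5*√h)) = 12 - 8*h*(h - 5*√h))
(7344 - 1*16943)/31555 + l(-21)/(-29828) = (7344 - 1*16943)/31555 + (12 - 8*(-21)² + 40*(-21)^(3/2))/(-29828) = (7344 - 16943)*(1/31555) + (12 - 8*441 + 40*(-21*I*√21))*(-1/29828) = -9599*1/31555 + (12 - 3528 - 840*I*√21)*(-1/29828) = -9599/31555 + (-3516 - 840*I*√21)*(-1/29828) = -9599/31555 + (879/7457 + 210*I*√21/7457) = -43842898/235305635 + 210*I*√21/7457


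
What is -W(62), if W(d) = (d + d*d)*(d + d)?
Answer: -484344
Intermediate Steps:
W(d) = 2*d*(d + d**2) (W(d) = (d + d**2)*(2*d) = 2*d*(d + d**2))
-W(62) = -2*62**2*(1 + 62) = -2*3844*63 = -1*484344 = -484344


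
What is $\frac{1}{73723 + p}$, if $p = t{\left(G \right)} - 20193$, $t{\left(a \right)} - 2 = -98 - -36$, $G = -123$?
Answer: $\frac{1}{53470} \approx 1.8702 \cdot 10^{-5}$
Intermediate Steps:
$t{\left(a \right)} = -60$ ($t{\left(a \right)} = 2 - 62 = -60$)
$p = -20253$ ($p = -60 - 20193 = -20253$)
$\frac{1}{73723 + p} = \frac{1}{73723 - 20253} = \frac{1}{53470}$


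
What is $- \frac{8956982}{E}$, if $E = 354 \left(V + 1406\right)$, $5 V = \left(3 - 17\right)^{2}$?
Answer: $- \frac{22392455}{1279002} \approx -17.508$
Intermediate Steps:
$V = \frac{196}{5}$ ($V = \frac{\left(3 - 17\right)^{2}}{5} = \frac{\left(-14\right)^{2}}{5} = \frac{1}{5} \cdot 196 = \frac{196}{5} \approx 39.2$)
$E = \frac{2558004}{5}$ ($E = 354 \left(\frac{196}{5} + 1406\right) = 354 \cdot \frac{7226}{5} = \frac{2558004}{5} \approx 5.116 \cdot 10^{5}$)
$- \frac{8956982}{E} = - \frac{8956982}{\frac{2558004}{5}} = \left(-8956982\right) \frac{5}{2558004} = - \frac{22392455}{1279002}$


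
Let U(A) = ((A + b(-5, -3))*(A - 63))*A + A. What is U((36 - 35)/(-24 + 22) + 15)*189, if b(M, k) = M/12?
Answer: -29906163/16 ≈ -1.8691e+6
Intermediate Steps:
b(M, k) = M/12 (b(M, k) = M*(1/12) = M/12)
U(A) = A + A*(-63 + A)*(-5/12 + A) (U(A) = ((A + (1/12)*(-5))*(A - 63))*A + A = ((A - 5/12)*(-63 + A))*A + A = ((-5/12 + A)*(-63 + A))*A + A = ((-63 + A)*(-5/12 + A))*A + A = A*(-63 + A)*(-5/12 + A) + A = A + A*(-63 + A)*(-5/12 + A))
U((36 - 35)/(-24 + 22) + 15)*189 = (((36 - 35)/(-24 + 22) + 15)*(327 - 761*((36 - 35)/(-24 + 22) + 15) + 12*((36 - 35)/(-24 + 22) + 15)²)/12)*189 = ((1/(-2) + 15)*(327 - 761*(1/(-2) + 15) + 12*(1/(-2) + 15)²)/12)*189 = ((1*(-½) + 15)*(327 - 761*(1*(-½) + 15) + 12*(1*(-½) + 15)²)/12)*189 = ((-½ + 15)*(327 - 761*(-½ + 15) + 12*(-½ + 15)²)/12)*189 = ((1/12)*(29/2)*(327 - 761*29/2 + 12*(29/2)²))*189 = ((1/12)*(29/2)*(327 - 22069/2 + 12*(841/4)))*189 = ((1/12)*(29/2)*(327 - 22069/2 + 2523))*189 = ((1/12)*(29/2)*(-16369/2))*189 = -474701/48*189 = -29906163/16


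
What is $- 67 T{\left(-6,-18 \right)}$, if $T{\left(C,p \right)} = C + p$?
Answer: $1608$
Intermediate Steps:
$- 67 T{\left(-6,-18 \right)} = - 67 \left(-6 - 18\right) = \left(-67\right) \left(-24\right) = 1608$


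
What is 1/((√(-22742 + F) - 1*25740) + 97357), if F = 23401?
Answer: 71617/5128994030 - √659/5128994030 ≈ 1.3958e-5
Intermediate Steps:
1/((√(-22742 + F) - 1*25740) + 97357) = 1/((√(-22742 + 23401) - 1*25740) + 97357) = 1/((√659 - 25740) + 97357) = 1/((-25740 + √659) + 97357) = 1/(71617 + √659)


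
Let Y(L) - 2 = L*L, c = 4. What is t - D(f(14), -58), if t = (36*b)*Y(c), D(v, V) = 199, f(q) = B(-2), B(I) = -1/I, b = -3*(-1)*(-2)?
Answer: -4087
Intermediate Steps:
b = -6 (b = 3*(-2) = -6)
Y(L) = 2 + L² (Y(L) = 2 + L*L = 2 + L²)
f(q) = ½ (f(q) = -1/(-2) = -1*(-½) = ½)
t = -3888 (t = (36*(-6))*(2 + 4²) = -216*(2 + 16) = -216*18 = -3888)
t - D(f(14), -58) = -3888 - 1*199 = -3888 - 199 = -4087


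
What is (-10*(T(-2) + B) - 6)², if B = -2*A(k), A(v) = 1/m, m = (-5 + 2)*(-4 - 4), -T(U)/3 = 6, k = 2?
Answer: 1100401/36 ≈ 30567.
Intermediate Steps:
T(U) = -18 (T(U) = -3*6 = -18)
m = 24 (m = -3*(-8) = 24)
A(v) = 1/24
B = -1/12 (B = -2*1/24 = -1/12 ≈ -0.083333)
(-10*(T(-2) + B) - 6)² = (-10*(-18 - 1/12) - 6)² = (-10*(-217/12) - 6)² = (1085/6 - 6)² = (1049/6)² = 1100401/36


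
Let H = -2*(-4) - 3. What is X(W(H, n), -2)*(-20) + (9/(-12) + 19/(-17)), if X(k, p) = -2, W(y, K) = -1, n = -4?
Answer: 2593/68 ≈ 38.132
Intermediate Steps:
H = 5 (H = 8 - 3 = 5)
X(W(H, n), -2)*(-20) + (9/(-12) + 19/(-17)) = -2*(-20) + (9/(-12) + 19/(-17)) = 40 + (9*(-1/12) + 19*(-1/17)) = 40 + (-¾ - 19/17) = 40 - 127/68 = 2593/68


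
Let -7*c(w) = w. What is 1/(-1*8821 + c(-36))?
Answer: -7/61711 ≈ -0.00011343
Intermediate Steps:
c(w) = -w/7
1/(-1*8821 + c(-36)) = 1/(-1*8821 - ⅐*(-36)) = 1/(-8821 + 36/7) = 1/(-61711/7) = -7/61711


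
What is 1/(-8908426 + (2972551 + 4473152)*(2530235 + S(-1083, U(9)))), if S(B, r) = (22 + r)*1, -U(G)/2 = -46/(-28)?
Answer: 7/131876561339546 ≈ 5.3080e-14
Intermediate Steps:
U(G) = -23/7 (U(G) = -(-92)/(-28) = -(-92)*(-1)/28 = -2*23/14 = -23/7)
S(B, r) = 22 + r
1/(-8908426 + (2972551 + 4473152)*(2530235 + S(-1083, U(9)))) = 1/(-8908426 + (2972551 + 4473152)*(2530235 + (22 - 23/7))) = 1/(-8908426 + 7445703*(2530235 + 131/7)) = 1/(-8908426 + 7445703*(17711776/7)) = 1/(-8908426 + 131876623698528/7) = 1/(131876561339546/7) = 7/131876561339546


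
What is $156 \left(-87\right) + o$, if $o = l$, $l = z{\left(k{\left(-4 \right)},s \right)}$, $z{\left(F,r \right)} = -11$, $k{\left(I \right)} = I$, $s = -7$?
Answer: $-13583$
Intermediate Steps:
$l = -11$
$o = -11$
$156 \left(-87\right) + o = 156 \left(-87\right) - 11 = -13572 - 11 = -13583$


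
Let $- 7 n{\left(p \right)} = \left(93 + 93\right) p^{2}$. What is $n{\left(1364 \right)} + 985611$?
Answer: $- \frac{339152979}{7} \approx -4.845 \cdot 10^{7}$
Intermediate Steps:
$n{\left(p \right)} = - \frac{186 p^{2}}{7}$ ($n{\left(p \right)} = - \frac{\left(93 + 93\right) p^{2}}{7} = - \frac{186 p^{2}}{7}$)
$n{\left(1364 \right)} + 985611 = - \frac{186 \cdot 1364^{2}}{7} + 985611 = \left(- \frac{186}{7}\right) 1860496 + 985611 = - \frac{346052256}{7} + 985611 = - \frac{339152979}{7}$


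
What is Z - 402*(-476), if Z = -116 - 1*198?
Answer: 191038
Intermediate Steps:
Z = -314 (Z = -116 - 198 = -314)
Z - 402*(-476) = -314 - 402*(-476) = -314 + 191352 = 191038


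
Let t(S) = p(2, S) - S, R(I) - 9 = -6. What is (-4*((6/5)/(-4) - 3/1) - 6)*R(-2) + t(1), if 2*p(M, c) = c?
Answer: 211/10 ≈ 21.100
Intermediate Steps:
p(M, c) = c/2
R(I) = 3 (R(I) = 9 - 6 = 3)
t(S) = -S/2 (t(S) = S/2 - S = -S/2)
(-4*((6/5)/(-4) - 3/1) - 6)*R(-2) + t(1) = (-4*((6/5)/(-4) - 3/1) - 6)*3 - ½*1 = (-4*((6*(⅕))*(-¼) - 3*1) - 6)*3 - ½ = (-4*((6/5)*(-¼) - 3) - 6)*3 - ½ = (-4*(-3/10 - 3) - 6)*3 - ½ = (-4*(-33/10) - 6)*3 - ½ = (66/5 - 6)*3 - ½ = (36/5)*3 - ½ = 108/5 - ½ = 211/10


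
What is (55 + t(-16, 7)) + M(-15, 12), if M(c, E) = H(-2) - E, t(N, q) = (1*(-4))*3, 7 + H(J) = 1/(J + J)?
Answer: 95/4 ≈ 23.750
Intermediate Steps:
H(J) = -7 + 1/(2*J) (H(J) = -7 + 1/(J + J) = -7 + 1/(2*J))
t(N, q) = -12 (t(N, q) = -4*3 = -12)
M(c, E) = -29/4 - E (M(c, E) = (-7 + (½)/(-2)) - E = (-7 + (½)*(-½)) - E = (-7 - ¼) - E = -29/4 - E)
(55 + t(-16, 7)) + M(-15, 12) = (55 - 12) + (-29/4 - 1*12) = 43 + (-29/4 - 12) = 43 - 77/4 = 95/4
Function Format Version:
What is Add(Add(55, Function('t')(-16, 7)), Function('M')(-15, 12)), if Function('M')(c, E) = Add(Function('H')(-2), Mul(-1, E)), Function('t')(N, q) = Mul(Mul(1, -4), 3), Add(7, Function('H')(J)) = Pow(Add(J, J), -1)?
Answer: Rational(95, 4) ≈ 23.750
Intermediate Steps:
Function('H')(J) = Add(-7, Mul(Rational(1, 2), Pow(J, -1))) (Function('H')(J) = Add(-7, Pow(Add(J, J), -1)) = Add(-7, Pow(Mul(2, J), -1)) = Add(-7, Mul(Rational(1, 2), Pow(J, -1))))
Function('t')(N, q) = -12 (Function('t')(N, q) = Mul(-4, 3) = -12)
Function('M')(c, E) = Add(Rational(-29, 4), Mul(-1, E)) (Function('M')(c, E) = Add(Add(-7, Mul(Rational(1, 2), Pow(-2, -1))), Mul(-1, E)) = Add(Add(-7, Mul(Rational(1, 2), Rational(-1, 2))), Mul(-1, E)) = Add(Add(-7, Rational(-1, 4)), Mul(-1, E)) = Add(Rational(-29, 4), Mul(-1, E)))
Add(Add(55, Function('t')(-16, 7)), Function('M')(-15, 12)) = Add(Add(55, -12), Add(Rational(-29, 4), Mul(-1, 12))) = Add(43, Add(Rational(-29, 4), -12)) = Add(43, Rational(-77, 4)) = Rational(95, 4)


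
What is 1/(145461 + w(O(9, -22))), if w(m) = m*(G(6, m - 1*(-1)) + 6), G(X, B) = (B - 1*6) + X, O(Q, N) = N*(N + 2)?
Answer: 1/342141 ≈ 2.9228e-6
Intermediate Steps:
O(Q, N) = N*(2 + N)
G(X, B) = -6 + B + X (G(X, B) = (B - 6) + X = (-6 + B) + X = -6 + B + X)
w(m) = m*(7 + m) (w(m) = m*((-6 + (m - 1*(-1)) + 6) + 6) = m*((-6 + (m + 1) + 6) + 6) = m*((-6 + (1 + m) + 6) + 6) = m*((1 + m) + 6) = m*(7 + m))
1/(145461 + w(O(9, -22))) = 1/(145461 + (-22*(2 - 22))*(7 - 22*(2 - 22))) = 1/(145461 + (-22*(-20))*(7 - 22*(-20))) = 1/(145461 + 440*(7 + 440)) = 1/(145461 + 440*447) = 1/(145461 + 196680) = 1/342141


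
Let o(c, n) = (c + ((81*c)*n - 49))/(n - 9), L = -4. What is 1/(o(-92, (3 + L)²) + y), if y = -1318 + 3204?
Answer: 8/22681 ≈ 0.00035272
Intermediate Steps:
o(c, n) = (-49 + c + 81*c*n)/(-9 + n) (o(c, n) = (c + (81*c*n - 49))/(-9 + n) = (c + (-49 + 81*c*n))/(-9 + n) = (-49 + c + 81*c*n)/(-9 + n))
y = 1886
1/(o(-92, (3 + L)²) + y) = 1/((-49 - 92 + 81*(-92)*(3 - 4)²)/(-9 + (3 - 4)²) + 1886) = 1/((-49 - 92 + 81*(-92)*(-1)²)/(-9 + (-1)²) + 1886) = 1/((-49 - 92 + 81*(-92)*1)/(-9 + 1) + 1886) = 1/((-49 - 92 - 7452)/(-8) + 1886) = 1/(-⅛*(-7593) + 1886) = 1/(7593/8 + 1886) = 1/(22681/8) = 8/22681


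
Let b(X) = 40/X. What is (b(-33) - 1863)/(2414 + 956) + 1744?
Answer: 193888721/111210 ≈ 1743.4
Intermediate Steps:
(b(-33) - 1863)/(2414 + 956) + 1744 = (40/(-33) - 1863)/(2414 + 956) + 1744 = (40*(-1/33) - 1863)/3370 + 1744 = (-40/33 - 1863)*(1/3370) + 1744 = -61519/33*1/3370 + 1744 = -61519/111210 + 1744 = 193888721/111210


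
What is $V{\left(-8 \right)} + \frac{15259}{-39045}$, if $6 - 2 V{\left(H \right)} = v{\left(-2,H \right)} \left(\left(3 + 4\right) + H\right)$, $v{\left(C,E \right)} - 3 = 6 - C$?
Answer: $\frac{633247}{78090} \approx 8.1092$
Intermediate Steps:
$v{\left(C,E \right)} = 9 - C$ ($v{\left(C,E \right)} = 3 - \left(-6 + C\right) = 9 - C$)
$V{\left(H \right)} = - \frac{71}{2} - \frac{11 H}{2}$ ($V{\left(H \right)} = 3 - \frac{\left(9 - -2\right) \left(\left(3 + 4\right) + H\right)}{2} = 3 - \frac{\left(9 + 2\right) \left(7 + H\right)}{2} = 3 - \frac{11 \left(7 + H\right)}{2} = 3 - \frac{77 + 11 H}{2} = 3 - \left(\frac{77}{2} + \frac{11 H}{2}\right) = - \frac{71}{2} - \frac{11 H}{2}$)
$V{\left(-8 \right)} + \frac{15259}{-39045} = \left(- \frac{71}{2} - -44\right) + \frac{15259}{-39045} = \left(- \frac{71}{2} + 44\right) + 15259 \left(- \frac{1}{39045}\right) = \frac{17}{2} - \frac{15259}{39045} = \frac{633247}{78090}$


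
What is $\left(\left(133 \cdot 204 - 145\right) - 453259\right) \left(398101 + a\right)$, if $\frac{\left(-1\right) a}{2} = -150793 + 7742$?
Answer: $-291656581216$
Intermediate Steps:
$a = 286102$ ($a = - 2 \left(-150793 + 7742\right) = \left(-2\right) \left(-143051\right) = 286102$)
$\left(\left(133 \cdot 204 - 145\right) - 453259\right) \left(398101 + a\right) = \left(\left(133 \cdot 204 - 145\right) - 453259\right) \left(398101 + 286102\right) = \left(\left(27132 - 145\right) - 453259\right) 684203 = \left(26987 - 453259\right) 684203 = \left(-426272\right) 684203 = -291656581216$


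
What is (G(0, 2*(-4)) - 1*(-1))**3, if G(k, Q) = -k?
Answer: 1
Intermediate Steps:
(G(0, 2*(-4)) - 1*(-1))**3 = (-1*0 - 1*(-1))**3 = (0 + 1)**3 = 1**3 = 1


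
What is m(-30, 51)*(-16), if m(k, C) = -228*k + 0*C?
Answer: -109440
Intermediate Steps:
m(k, C) = -228*k (m(k, C) = -228*k + 0 = -228*k)
m(-30, 51)*(-16) = -228*(-30)*(-16) = 6840*(-16) = -109440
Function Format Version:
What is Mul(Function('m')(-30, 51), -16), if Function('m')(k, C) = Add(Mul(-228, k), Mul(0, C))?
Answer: -109440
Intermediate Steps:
Function('m')(k, C) = Mul(-228, k) (Function('m')(k, C) = Add(Mul(-228, k), 0) = Mul(-228, k))
Mul(Function('m')(-30, 51), -16) = Mul(Mul(-228, -30), -16) = Mul(6840, -16) = -109440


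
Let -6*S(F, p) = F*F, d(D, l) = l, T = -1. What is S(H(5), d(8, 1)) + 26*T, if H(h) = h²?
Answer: -781/6 ≈ -130.17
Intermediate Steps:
S(F, p) = -F²/6 (S(F, p) = -F*F/6 = -F²/6)
S(H(5), d(8, 1)) + 26*T = -(5²)²/6 + 26*(-1) = -⅙*25² - 26 = -⅙*625 - 26 = -625/6 - 26 = -781/6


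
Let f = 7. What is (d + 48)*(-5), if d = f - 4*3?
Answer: -215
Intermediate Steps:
d = -5 (d = 7 - 4*3 = 7 - 12 = -5)
(d + 48)*(-5) = (-5 + 48)*(-5) = 43*(-5) = -215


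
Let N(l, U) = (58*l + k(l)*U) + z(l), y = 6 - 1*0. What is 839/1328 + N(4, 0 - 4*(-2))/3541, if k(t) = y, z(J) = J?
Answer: 3348051/4702448 ≈ 0.71198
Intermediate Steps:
y = 6 (y = 6 + 0 = 6)
k(t) = 6
N(l, U) = 6*U + 59*l (N(l, U) = (58*l + 6*U) + l = (6*U + 58*l) + l = 6*U + 59*l)
839/1328 + N(4, 0 - 4*(-2))/3541 = 839/1328 + (6*(0 - 4*(-2)) + 59*4)/3541 = 839*(1/1328) + (6*(0 + 8) + 236)*(1/3541) = 839/1328 + (6*8 + 236)*(1/3541) = 839/1328 + (48 + 236)*(1/3541) = 839/1328 + 284*(1/3541) = 839/1328 + 284/3541 = 3348051/4702448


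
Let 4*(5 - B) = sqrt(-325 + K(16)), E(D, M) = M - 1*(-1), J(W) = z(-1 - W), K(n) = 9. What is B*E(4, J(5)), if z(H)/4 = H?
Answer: -115 + 23*I*sqrt(79)/2 ≈ -115.0 + 102.21*I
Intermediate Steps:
z(H) = 4*H
J(W) = -4 - 4*W (J(W) = 4*(-1 - W) = -4 - 4*W)
E(D, M) = 1 + M (E(D, M) = M + 1 = 1 + M)
B = 5 - I*sqrt(79)/2 (B = 5 - sqrt(-325 + 9)/4 = 5 - I*sqrt(79)/2 ≈ 5.0 - 4.4441*I)
B*E(4, J(5)) = (5 - I*sqrt(79)/2)*(1 + (-4 - 4*5)) = (5 - I*sqrt(79)/2)*(1 + (-4 - 20)) = (5 - I*sqrt(79)/2)*(1 - 24) = (5 - I*sqrt(79)/2)*(-23) = -115 + 23*I*sqrt(79)/2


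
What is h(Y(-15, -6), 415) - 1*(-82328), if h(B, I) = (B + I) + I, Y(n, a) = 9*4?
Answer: 83194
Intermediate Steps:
Y(n, a) = 36
h(B, I) = B + 2*I
h(Y(-15, -6), 415) - 1*(-82328) = (36 + 2*415) - 1*(-82328) = (36 + 830) + 82328 = 866 + 82328 = 83194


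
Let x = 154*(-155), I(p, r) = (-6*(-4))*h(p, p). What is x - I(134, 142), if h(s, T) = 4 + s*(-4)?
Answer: -11102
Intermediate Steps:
h(s, T) = 4 - 4*s
I(p, r) = 96 - 96*p (I(p, r) = (-6*(-4))*(4 - 4*p) = 24*(4 - 4*p) = 96 - 96*p)
x = -23870
x - I(134, 142) = -23870 - (96 - 96*134) = -23870 - (96 - 12864) = -23870 - 1*(-12768) = -23870 + 12768 = -11102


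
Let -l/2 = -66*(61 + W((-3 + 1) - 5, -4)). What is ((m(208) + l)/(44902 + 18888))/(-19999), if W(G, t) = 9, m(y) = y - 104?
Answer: -4672/637868105 ≈ -7.3244e-6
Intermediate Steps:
m(y) = -104 + y
l = 9240 (l = -(-132)*(61 + 9) = -(-132)*70 = -2*(-4620) = 9240)
((m(208) + l)/(44902 + 18888))/(-19999) = (((-104 + 208) + 9240)/(44902 + 18888))/(-19999) = ((104 + 9240)/63790)*(-1/19999) = (9344*(1/63790))*(-1/19999) = (4672/31895)*(-1/19999) = -4672/637868105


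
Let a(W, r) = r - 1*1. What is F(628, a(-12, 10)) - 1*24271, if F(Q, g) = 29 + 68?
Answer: -24174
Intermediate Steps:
a(W, r) = -1 + r (a(W, r) = r - 1 = -1 + r)
F(Q, g) = 97
F(628, a(-12, 10)) - 1*24271 = 97 - 1*24271 = 97 - 24271 = -24174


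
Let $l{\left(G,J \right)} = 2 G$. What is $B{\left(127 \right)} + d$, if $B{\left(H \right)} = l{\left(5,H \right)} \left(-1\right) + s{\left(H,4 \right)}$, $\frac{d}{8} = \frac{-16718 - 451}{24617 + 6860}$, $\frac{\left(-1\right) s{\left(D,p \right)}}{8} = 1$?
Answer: $- \frac{703938}{31477} \approx -22.364$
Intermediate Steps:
$s{\left(D,p \right)} = -8$ ($s{\left(D,p \right)} = \left(-8\right) 1 = -8$)
$d = - \frac{137352}{31477}$ ($d = 8 \frac{-16718 - 451}{24617 + 6860} = 8 \left(- \frac{17169}{31477}\right) = - \frac{137352}{31477} \approx -4.3636$)
$B{\left(H \right)} = -18$ ($B{\left(H \right)} = 2 \cdot 5 \left(-1\right) - 8 = 10 \left(-1\right) - 8 = -10 - 8 = -18$)
$B{\left(127 \right)} + d = -18 - \frac{137352}{31477} = - \frac{703938}{31477}$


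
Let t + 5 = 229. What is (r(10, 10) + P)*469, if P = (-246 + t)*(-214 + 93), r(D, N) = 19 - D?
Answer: 1252699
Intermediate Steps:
t = 224 (t = -5 + 229 = 224)
P = 2662 (P = (-246 + 224)*(-214 + 93) = -22*(-121) = 2662)
(r(10, 10) + P)*469 = ((19 - 1*10) + 2662)*469 = ((19 - 10) + 2662)*469 = (9 + 2662)*469 = 2671*469 = 1252699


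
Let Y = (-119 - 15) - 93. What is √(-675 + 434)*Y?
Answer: -227*I*√241 ≈ -3524.0*I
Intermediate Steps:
Y = -227 (Y = -134 - 93 = -227)
√(-675 + 434)*Y = √(-675 + 434)*(-227) = √(-241)*(-227) = (I*√241)*(-227) = -227*I*√241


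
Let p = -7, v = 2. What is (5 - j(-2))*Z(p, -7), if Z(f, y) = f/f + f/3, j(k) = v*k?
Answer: -12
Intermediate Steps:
j(k) = 2*k
Z(f, y) = 1 + f/3 (Z(f, y) = 1 + f*(⅓) = 1 + f/3)
(5 - j(-2))*Z(p, -7) = (5 - 2*(-2))*(1 + (⅓)*(-7)) = (5 - 1*(-4))*(1 - 7/3) = (5 + 4)*(-4/3) = 9*(-4/3) = -12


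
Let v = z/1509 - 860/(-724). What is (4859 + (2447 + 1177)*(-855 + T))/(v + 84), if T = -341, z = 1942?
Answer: -1182496983405/23618773 ≈ -50066.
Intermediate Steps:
v = 675937/273129 (v = 1942/1509 - 860/(-724) = 1942*(1/1509) - 860*(-1/724) = 1942/1509 + 215/181 = 675937/273129 ≈ 2.4748)
(4859 + (2447 + 1177)*(-855 + T))/(v + 84) = (4859 + (2447 + 1177)*(-855 - 341))/(675937/273129 + 84) = (4859 + 3624*(-1196))/(23618773/273129) = (4859 - 4334304)*(273129/23618773) = -4329445*273129/23618773 = -1182496983405/23618773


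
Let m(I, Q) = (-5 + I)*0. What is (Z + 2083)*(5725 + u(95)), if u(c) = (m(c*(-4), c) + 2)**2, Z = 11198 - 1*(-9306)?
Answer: 129400923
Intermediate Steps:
Z = 20504 (Z = 11198 + 9306 = 20504)
m(I, Q) = 0
u(c) = 4 (u(c) = (0 + 2)**2 = 2**2 = 4)
(Z + 2083)*(5725 + u(95)) = (20504 + 2083)*(5725 + 4) = 22587*5729 = 129400923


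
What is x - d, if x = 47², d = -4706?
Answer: 6915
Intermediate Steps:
x = 2209
x - d = 2209 - 1*(-4706) = 2209 + 4706 = 6915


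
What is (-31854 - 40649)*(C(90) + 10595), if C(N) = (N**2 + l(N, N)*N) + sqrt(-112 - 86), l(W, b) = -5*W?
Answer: 1580927915 - 217509*I*sqrt(22) ≈ 1.5809e+9 - 1.0202e+6*I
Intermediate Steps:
C(N) = -4*N**2 + 3*I*sqrt(22) (C(N) = (N**2 + (-5*N)*N) + sqrt(-112 - 86) = (N**2 - 5*N**2) + sqrt(-198) = -4*N**2 + 3*I*sqrt(22))
(-31854 - 40649)*(C(90) + 10595) = (-31854 - 40649)*((-4*90**2 + 3*I*sqrt(22)) + 10595) = -72503*((-4*8100 + 3*I*sqrt(22)) + 10595) = -72503*((-32400 + 3*I*sqrt(22)) + 10595) = -72503*(-21805 + 3*I*sqrt(22)) = 1580927915 - 217509*I*sqrt(22)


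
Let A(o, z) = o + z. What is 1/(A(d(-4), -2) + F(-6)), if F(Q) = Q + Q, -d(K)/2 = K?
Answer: -1/6 ≈ -0.16667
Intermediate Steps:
d(K) = -2*K
F(Q) = 2*Q
1/(A(d(-4), -2) + F(-6)) = 1/((-2*(-4) - 2) + 2*(-6)) = 1/((8 - 2) - 12) = 1/(6 - 12) = 1/(-6) = -1/6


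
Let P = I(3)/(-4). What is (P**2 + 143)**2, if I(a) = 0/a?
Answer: 20449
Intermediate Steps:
I(a) = 0
P = 0 (P = 0/(-4) = 0*(-1/4) = 0)
(P**2 + 143)**2 = (0**2 + 143)**2 = (0 + 143)**2 = 143**2 = 20449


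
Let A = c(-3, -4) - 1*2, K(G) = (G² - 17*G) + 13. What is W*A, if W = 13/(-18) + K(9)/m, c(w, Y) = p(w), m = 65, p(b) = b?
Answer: 1907/234 ≈ 8.1496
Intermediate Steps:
c(w, Y) = w
K(G) = 13 + G² - 17*G
A = -5 (A = -3 - 1*2 = -3 - 2 = -5)
W = -1907/1170 (W = 13/(-18) + (13 + 9² - 17*9)/65 = 13*(-1/18) + (13 + 81 - 153)*(1/65) = -13/18 - 59*1/65 = -13/18 - 59/65 = -1907/1170 ≈ -1.6299)
W*A = -1907/1170*(-5) = 1907/234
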